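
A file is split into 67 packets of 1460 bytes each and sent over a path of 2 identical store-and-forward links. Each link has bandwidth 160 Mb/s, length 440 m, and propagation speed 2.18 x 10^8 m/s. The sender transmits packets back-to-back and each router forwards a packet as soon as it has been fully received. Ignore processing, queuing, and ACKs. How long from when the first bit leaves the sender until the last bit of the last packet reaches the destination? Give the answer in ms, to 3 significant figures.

4.97 ms

Per-hop transmission t_tx = L/R = 11680/160000000 = 0.073 ms.
Per-hop propagation t_prop = 440/2.18e+08 = 0.00201835 ms.
Pipeline fill: first packet needs 2·t_tx to clear all hops; remaining 66 packets each add one t_tx.
Total = (2+67-1)·t_tx + 2·t_prop = 68·0.073 + 2·0.00201835 = 4.97 ms.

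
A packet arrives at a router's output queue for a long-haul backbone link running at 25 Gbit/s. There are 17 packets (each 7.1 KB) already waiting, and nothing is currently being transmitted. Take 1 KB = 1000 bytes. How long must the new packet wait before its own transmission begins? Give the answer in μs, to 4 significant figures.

38.62 μs

Each queued packet: L/R = 56800/25000000000 = 2.272 μs.
17 queued → 38.624 μs.
Queuing delay = 38.62 μs.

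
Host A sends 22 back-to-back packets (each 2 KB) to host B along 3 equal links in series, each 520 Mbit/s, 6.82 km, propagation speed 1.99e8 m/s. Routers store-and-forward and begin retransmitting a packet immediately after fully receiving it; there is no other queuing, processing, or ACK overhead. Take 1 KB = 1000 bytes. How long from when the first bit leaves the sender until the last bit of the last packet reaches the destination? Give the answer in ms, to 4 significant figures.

0.8413 ms

Per-hop transmission t_tx = L/R = 16000/520000000 = 0.0307692 ms.
Per-hop propagation t_prop = 6820/199000000 = 0.0342714 ms.
Pipeline fill: first packet needs 3·t_tx to clear all hops; remaining 21 packets each add one t_tx.
Total = (3+22-1)·t_tx + 3·t_prop = 24·0.0307692 + 3·0.0342714 = 0.8413 ms.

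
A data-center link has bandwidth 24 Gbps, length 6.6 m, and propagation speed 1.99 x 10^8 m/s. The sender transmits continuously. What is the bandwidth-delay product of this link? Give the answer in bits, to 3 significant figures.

Propagation delay = 6.6 / 199000000 = 3.31658e-08 s.
BDP = R × t_prop = 24000000000 × 3.31658e-08 = 795.98 bits.

796 bits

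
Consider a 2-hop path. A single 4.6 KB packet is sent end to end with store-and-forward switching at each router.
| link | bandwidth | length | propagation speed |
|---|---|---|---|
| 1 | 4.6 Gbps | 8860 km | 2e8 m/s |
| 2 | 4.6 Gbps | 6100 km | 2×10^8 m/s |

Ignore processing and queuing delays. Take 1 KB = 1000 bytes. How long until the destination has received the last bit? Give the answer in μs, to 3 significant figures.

74800 μs

L = 36800 bits.
Transmission delay per hop = L/R = 36800/4600000000 = 8 μs; 2 hops → 16 μs.
Propagation delays (d/s per hop): 44300, 30500 μs; sum = 74800 μs.
End-to-end = 74800 μs.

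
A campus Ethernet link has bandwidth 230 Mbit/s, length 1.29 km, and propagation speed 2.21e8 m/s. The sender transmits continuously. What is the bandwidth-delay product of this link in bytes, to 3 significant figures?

168 bytes

Propagation delay = 1290 / 221000000 = 5.8371e-06 s.
BDP = R × t_prop = 230000000 × 5.8371e-06 = 1342.53 bits.
In bytes: 1342.53/8 = 168 bytes.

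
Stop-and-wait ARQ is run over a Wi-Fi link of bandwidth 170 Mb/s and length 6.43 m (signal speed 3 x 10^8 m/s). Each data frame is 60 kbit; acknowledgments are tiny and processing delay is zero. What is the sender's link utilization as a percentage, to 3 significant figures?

100 %

t_tx = L/R = 60000/170000000 = 0.000352941 s.
t_prop = 6.43/300000000 = 2.14333e-08 s; RTT = 4.28667e-08 s.
Cycle = t_tx + RTT = 0.000352984 s.
Utilization = t_tx / cycle = 0.000352941/0.000352984 = 100 %.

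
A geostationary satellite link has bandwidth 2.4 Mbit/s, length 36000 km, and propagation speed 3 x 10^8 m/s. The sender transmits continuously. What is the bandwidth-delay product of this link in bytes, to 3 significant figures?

36000 bytes

Propagation delay = 36000000 / 300000000 = 0.12 s.
BDP = R × t_prop = 2400000 × 0.12 = 288000 bits.
In bytes: 288000/8 = 36000 bytes.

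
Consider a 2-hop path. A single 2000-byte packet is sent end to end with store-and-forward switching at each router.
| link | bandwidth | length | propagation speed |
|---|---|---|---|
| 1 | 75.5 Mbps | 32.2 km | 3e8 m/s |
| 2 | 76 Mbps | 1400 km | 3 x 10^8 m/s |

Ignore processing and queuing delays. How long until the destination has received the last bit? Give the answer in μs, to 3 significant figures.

5200 μs

L = 2000 × 8 = 16000 bits.
Transmission delays (L/R per hop): 211.921, 210.526 μs; sum = 422.447 μs.
Propagation delays (d/s per hop): 107.333, 4666.67 μs; sum = 4774 μs.
End-to-end = 5200 μs.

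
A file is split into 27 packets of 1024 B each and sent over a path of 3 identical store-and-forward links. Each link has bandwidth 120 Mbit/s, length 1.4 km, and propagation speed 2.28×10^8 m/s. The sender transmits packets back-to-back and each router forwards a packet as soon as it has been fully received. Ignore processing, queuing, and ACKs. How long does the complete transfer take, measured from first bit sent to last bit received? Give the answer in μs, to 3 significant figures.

Per-hop transmission t_tx = L/R = 8192/120000000 = 68.2667 μs.
Per-hop propagation t_prop = 1400/2.28e+08 = 6.14035 μs.
Pipeline fill: first packet needs 3·t_tx to clear all hops; remaining 26 packets each add one t_tx.
Total = (3+27-1)·t_tx + 3·t_prop = 29·68.2667 + 3·6.14035 = 2000 μs.

2000 μs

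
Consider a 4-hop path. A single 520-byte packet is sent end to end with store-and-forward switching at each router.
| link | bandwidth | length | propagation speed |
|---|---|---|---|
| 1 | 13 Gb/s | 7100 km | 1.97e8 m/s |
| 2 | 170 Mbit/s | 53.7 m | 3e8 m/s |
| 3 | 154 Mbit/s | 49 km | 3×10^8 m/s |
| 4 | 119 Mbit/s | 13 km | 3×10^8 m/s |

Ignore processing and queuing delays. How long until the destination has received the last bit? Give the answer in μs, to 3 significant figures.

L = 520 × 8 = 4160 bits.
Transmission delays (L/R per hop): 0.32, 24.4706, 27.013, 34.958 μs; sum = 86.7616 μs.
Propagation delays (d/s per hop): 36040.6, 0.179, 163.333, 43.3333 μs; sum = 36247.5 μs.
End-to-end = 36300 μs.

36300 μs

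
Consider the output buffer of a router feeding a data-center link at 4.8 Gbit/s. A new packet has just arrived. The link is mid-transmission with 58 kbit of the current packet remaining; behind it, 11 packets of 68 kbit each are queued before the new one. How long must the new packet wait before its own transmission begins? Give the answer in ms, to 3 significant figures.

Each queued packet: L/R = 68000/4800000000 = 0.0141667 ms.
11 queued → 0.155833 ms.
Plus remaining 58000 bits of current packet: 0.0120833 ms.
Queuing delay = 0.168 ms.

0.168 ms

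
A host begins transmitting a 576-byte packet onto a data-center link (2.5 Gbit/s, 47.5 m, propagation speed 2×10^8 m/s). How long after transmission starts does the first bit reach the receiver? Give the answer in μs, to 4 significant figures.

0.2375 μs

First bit experiences only propagation delay: d/s = 47.5/200000000 = 0.2375 μs.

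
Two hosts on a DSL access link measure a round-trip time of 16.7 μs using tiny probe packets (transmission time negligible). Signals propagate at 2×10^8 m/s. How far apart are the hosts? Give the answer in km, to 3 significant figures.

1.67 km

One-way propagation = RTT/2 = 8.35 μs.
d = s × t = 200000000 × 8.35e-06 = 1.67 km.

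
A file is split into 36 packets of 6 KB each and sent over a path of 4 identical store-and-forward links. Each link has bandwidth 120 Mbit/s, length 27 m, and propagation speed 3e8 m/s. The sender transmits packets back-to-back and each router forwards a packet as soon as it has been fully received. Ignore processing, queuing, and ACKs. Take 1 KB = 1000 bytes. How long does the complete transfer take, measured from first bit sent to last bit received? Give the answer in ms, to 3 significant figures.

15.6 ms

Per-hop transmission t_tx = L/R = 48000/120000000 = 0.4 ms.
Per-hop propagation t_prop = 27/300000000 = 9e-05 ms.
Pipeline fill: first packet needs 4·t_tx to clear all hops; remaining 35 packets each add one t_tx.
Total = (4+36-1)·t_tx + 4·t_prop = 39·0.4 + 4·9e-05 = 15.6 ms.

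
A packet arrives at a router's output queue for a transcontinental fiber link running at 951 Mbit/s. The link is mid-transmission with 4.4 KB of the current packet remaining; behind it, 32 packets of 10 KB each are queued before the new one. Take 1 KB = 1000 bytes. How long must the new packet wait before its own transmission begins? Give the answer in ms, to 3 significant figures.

2.73 ms

Each queued packet: L/R = 80000/951000000 = 0.084122 ms.
32 queued → 2.6919 ms.
Plus remaining 35200 bits of current packet: 0.0370137 ms.
Queuing delay = 2.73 ms.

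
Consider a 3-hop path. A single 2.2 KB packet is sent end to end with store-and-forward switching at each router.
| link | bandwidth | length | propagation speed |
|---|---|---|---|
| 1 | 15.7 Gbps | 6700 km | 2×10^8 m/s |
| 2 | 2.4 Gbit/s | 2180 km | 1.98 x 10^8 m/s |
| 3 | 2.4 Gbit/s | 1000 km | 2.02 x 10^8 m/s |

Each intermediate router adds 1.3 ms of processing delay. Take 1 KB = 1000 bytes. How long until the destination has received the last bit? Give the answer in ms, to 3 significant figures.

52.1 ms

L = 17600 bits.
Transmission delays (L/R per hop): 0.00112102, 0.00733333, 0.00733333 ms; sum = 0.0157877 ms.
Propagation delays (d/s per hop): 33.5, 11.0101, 4.9505 ms; sum = 49.4606 ms.
Processing at 2 router(s): 2 × 1.3 ms = 2.6 ms.
End-to-end = 52.1 ms.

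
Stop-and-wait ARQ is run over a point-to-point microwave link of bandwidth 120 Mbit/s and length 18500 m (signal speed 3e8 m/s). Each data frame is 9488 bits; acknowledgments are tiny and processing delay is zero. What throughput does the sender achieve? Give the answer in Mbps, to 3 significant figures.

46.9 Mbps

t_tx = L/R = 9488/120000000 = 7.90667e-05 s.
t_prop = 18500/300000000 = 6.16667e-05 s; RTT = 0.000123333 s.
Cycle = t_tx + RTT = 0.0002024 s.
Throughput = L / cycle = 9488 / 0.0002024 = 46.9 Mbps.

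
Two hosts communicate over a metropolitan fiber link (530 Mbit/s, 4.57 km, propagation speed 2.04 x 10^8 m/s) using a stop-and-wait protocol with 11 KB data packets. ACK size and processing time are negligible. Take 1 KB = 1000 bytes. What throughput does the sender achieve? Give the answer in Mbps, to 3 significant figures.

t_tx = L/R = 88000/530000000 = 0.000166038 s.
t_prop = 4570/204000000 = 2.2402e-05 s; RTT = 4.48039e-05 s.
Cycle = t_tx + RTT = 0.000210842 s.
Throughput = L / cycle = 88000 / 0.000210842 = 417 Mbps.

417 Mbps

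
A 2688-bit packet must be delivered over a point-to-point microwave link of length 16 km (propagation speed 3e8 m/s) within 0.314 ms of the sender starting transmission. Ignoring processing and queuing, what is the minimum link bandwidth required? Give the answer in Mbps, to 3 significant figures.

10.3 Mbps

Propagation delay = 16000 / 300000000 = 0.0533333 ms.
Transmission budget = 0.314 − 0.0533333 = 0.260667 ms.
R ≥ L / t_tx = 2688 bits / 0.000260667 s = 10.3 Mbps.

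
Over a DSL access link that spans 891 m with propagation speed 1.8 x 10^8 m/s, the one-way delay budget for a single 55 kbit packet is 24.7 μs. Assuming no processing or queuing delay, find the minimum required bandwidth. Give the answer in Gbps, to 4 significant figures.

Propagation delay = 891 / 180000000 = 4.95 μs.
Transmission budget = 24.7 − 4.95 = 19.75 μs.
R ≥ L / t_tx = 55000 bits / 1.975e-05 s = 2.785 Gbps.

2.785 Gbps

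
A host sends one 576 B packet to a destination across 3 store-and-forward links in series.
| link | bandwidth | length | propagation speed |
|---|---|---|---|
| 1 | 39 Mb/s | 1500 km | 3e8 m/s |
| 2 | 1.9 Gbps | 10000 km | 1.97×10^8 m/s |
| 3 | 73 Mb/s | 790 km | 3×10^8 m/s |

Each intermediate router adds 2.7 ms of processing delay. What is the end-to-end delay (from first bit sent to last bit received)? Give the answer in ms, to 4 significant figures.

63.98 ms

L = 576 × 8 = 4608 bits.
Transmission delays (L/R per hop): 0.118154, 0.00242526, 0.0631233 ms; sum = 0.183702 ms.
Propagation delays (d/s per hop): 5, 50.7614, 2.63333 ms; sum = 58.3948 ms.
Processing at 2 router(s): 2 × 2.7 ms = 5.4 ms.
End-to-end = 63.98 ms.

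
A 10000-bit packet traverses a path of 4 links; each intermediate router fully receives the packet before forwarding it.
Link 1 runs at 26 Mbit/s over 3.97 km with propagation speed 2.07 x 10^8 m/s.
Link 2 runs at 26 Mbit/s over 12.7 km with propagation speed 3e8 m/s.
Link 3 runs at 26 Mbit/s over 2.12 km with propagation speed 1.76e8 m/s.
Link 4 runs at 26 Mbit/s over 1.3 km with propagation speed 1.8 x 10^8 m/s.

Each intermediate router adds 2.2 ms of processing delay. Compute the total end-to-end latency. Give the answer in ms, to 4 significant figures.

Transmission delay per hop = L/R = 10000/26000000 = 0.384615 ms; 4 hops → 1.53846 ms.
Propagation delays (d/s per hop): 0.0191787, 0.0423333, 0.0120455, 0.00722222 ms; sum = 0.0807798 ms.
Processing at 3 router(s): 3 × 2.2 ms = 6.6 ms.
End-to-end = 8.219 ms.

8.219 ms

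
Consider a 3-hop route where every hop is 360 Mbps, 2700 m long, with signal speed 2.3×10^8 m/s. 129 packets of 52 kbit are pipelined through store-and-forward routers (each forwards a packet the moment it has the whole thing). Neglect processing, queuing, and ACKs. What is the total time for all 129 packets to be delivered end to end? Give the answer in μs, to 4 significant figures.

Per-hop transmission t_tx = L/R = 52000/360000000 = 144.444 μs.
Per-hop propagation t_prop = 2700/2.3e+08 = 11.7391 μs.
Pipeline fill: first packet needs 3·t_tx to clear all hops; remaining 128 packets each add one t_tx.
Total = (3+129-1)·t_tx + 3·t_prop = 131·144.444 + 3·11.7391 = 18960 μs.

18960 μs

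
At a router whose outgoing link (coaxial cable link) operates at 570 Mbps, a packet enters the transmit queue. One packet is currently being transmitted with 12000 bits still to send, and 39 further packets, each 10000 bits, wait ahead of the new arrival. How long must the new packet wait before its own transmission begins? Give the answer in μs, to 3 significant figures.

705 μs

Each queued packet: L/R = 10000/570000000 = 17.5439 μs.
39 queued → 684.211 μs.
Plus remaining 12000 bits of current packet: 21.0526 μs.
Queuing delay = 705 μs.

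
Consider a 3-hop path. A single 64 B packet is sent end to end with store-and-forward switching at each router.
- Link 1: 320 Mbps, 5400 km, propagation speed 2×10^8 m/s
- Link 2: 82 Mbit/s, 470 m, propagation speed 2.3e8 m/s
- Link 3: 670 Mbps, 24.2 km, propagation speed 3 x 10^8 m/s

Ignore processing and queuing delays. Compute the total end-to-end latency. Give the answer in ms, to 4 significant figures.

27.09 ms

L = 64 × 8 = 512 bits.
Transmission delays (L/R per hop): 0.0016, 0.0062439, 0.000764179 ms; sum = 0.00860808 ms.
Propagation delays (d/s per hop): 27, 0.00204348, 0.0806667 ms; sum = 27.0827 ms.
End-to-end = 27.09 ms.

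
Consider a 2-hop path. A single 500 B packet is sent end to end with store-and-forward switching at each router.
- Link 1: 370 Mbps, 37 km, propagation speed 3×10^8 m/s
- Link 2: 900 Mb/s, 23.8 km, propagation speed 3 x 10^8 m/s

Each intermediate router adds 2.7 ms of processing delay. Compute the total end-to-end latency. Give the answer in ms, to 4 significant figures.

L = 500 × 8 = 4000 bits.
Transmission delays (L/R per hop): 0.0108108, 0.00444444 ms; sum = 0.0152553 ms.
Propagation delays (d/s per hop): 0.123333, 0.0793333 ms; sum = 0.202667 ms.
Processing at 1 router(s): 1 × 2.7 ms = 2.7 ms.
End-to-end = 2.918 ms.

2.918 ms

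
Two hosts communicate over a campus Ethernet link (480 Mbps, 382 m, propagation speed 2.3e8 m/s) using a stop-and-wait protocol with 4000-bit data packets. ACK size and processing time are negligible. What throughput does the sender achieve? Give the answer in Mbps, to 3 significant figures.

343 Mbps

t_tx = L/R = 4000/480000000 = 8.33333e-06 s.
t_prop = 382/2.3e+08 = 1.66087e-06 s; RTT = 3.32174e-06 s.
Cycle = t_tx + RTT = 1.16551e-05 s.
Throughput = L / cycle = 4000 / 1.16551e-05 = 343 Mbps.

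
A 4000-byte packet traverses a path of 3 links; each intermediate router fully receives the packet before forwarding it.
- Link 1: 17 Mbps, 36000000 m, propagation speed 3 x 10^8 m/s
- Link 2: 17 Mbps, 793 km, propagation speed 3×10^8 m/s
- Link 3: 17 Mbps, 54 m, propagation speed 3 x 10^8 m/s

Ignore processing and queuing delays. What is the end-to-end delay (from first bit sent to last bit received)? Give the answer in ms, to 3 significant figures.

128 ms

L = 4000 × 8 = 32000 bits.
Transmission delay per hop = L/R = 32000/17000000 = 1.88235 ms; 3 hops → 5.64706 ms.
Propagation delays (d/s per hop): 120, 2.64333, 0.00018 ms; sum = 122.644 ms.
End-to-end = 128 ms.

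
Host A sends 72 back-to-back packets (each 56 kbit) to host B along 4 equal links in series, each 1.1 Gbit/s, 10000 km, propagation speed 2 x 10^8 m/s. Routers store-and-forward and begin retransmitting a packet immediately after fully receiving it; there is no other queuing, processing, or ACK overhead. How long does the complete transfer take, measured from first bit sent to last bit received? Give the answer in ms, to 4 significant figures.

Per-hop transmission t_tx = L/R = 56000/1100000000 = 0.0509091 ms.
Per-hop propagation t_prop = 10000000/200000000 = 50 ms.
Pipeline fill: first packet needs 4·t_tx to clear all hops; remaining 71 packets each add one t_tx.
Total = (4+72-1)·t_tx + 4·t_prop = 75·0.0509091 + 4·50 = 203.8 ms.

203.8 ms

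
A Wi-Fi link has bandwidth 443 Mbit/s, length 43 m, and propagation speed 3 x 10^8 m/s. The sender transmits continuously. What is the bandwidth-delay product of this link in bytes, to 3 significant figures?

Propagation delay = 43 / 300000000 = 1.43333e-07 s.
BDP = R × t_prop = 443000000 × 1.43333e-07 = 63.4967 bits.
In bytes: 63.4967/8 = 7.94 bytes.

7.94 bytes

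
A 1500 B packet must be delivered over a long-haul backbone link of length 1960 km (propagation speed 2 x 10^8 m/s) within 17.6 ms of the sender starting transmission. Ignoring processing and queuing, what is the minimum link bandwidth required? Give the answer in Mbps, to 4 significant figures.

1.538 Mbps

L = 12000 bits.
Propagation delay = 1960000 / 200000000 = 9.8 ms.
Transmission budget = 17.6 − 9.8 = 7.8 ms.
R ≥ L / t_tx = 12000 bits / 0.0078 s = 1.538 Mbps.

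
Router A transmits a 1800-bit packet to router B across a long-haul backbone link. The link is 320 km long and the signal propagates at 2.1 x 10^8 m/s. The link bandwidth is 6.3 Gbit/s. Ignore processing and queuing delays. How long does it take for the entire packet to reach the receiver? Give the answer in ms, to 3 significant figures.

1.52 ms

Transmission delay = L/R = 1800 / 6300000000 = 0.000285714 ms.
Propagation delay = d/s = 320000 m / 210000000 m/s = 1.52381 ms.
Total = 1.52 ms.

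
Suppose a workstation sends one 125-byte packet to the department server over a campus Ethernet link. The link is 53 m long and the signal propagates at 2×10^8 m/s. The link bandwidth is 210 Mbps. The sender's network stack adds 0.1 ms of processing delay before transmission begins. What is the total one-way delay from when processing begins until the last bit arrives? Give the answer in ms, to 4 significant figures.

L = 125 × 8 = 1000 bits.
Transmission delay = L/R = 1000 / 210000000 = 0.0047619 ms.
Propagation delay = d/s = 53 m / 200000000 m/s = 0.000265 ms.
Plus processing delay 0.1 ms = 0.1 ms.
Total = 0.1050 ms.

0.1050 ms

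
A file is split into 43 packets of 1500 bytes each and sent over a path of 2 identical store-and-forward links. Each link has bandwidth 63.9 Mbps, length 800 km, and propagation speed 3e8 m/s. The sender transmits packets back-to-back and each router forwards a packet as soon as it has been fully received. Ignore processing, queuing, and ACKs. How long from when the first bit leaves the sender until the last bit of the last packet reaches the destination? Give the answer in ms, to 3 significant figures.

Per-hop transmission t_tx = L/R = 12000/63900000 = 0.187793 ms.
Per-hop propagation t_prop = 800000/300000000 = 2.66667 ms.
Pipeline fill: first packet needs 2·t_tx to clear all hops; remaining 42 packets each add one t_tx.
Total = (2+43-1)·t_tx + 2·t_prop = 44·0.187793 + 2·2.66667 = 13.6 ms.

13.6 ms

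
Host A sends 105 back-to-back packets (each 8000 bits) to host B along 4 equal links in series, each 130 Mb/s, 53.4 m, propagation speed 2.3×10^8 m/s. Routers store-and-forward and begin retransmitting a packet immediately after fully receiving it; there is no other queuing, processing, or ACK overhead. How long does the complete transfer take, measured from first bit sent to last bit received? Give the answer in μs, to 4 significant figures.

6647 μs

Per-hop transmission t_tx = L/R = 8000/130000000 = 61.5385 μs.
Per-hop propagation t_prop = 53.4/2.3e+08 = 0.232174 μs.
Pipeline fill: first packet needs 4·t_tx to clear all hops; remaining 104 packets each add one t_tx.
Total = (4+105-1)·t_tx + 4·t_prop = 108·61.5385 + 4·0.232174 = 6647 μs.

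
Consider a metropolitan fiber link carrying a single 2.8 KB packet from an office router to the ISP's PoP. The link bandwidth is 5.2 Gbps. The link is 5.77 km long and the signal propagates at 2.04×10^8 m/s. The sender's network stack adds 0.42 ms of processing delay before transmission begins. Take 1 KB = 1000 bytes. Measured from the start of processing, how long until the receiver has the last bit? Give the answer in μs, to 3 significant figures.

L = 22400 bits.
Transmission delay = L/R = 22400 / 5200000000 = 4.30769 μs.
Propagation delay = d/s = 5770 m / 204000000 m/s = 28.2843 μs.
Plus processing delay 0.42 ms = 420 μs.
Total = 453 μs.

453 μs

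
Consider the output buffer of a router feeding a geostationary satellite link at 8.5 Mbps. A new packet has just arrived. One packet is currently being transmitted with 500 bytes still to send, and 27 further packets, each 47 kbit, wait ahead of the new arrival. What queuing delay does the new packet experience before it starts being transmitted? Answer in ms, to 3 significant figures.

150 ms

Each queued packet: L/R = 47000/8500000 = 5.52941 ms.
27 queued → 149.294 ms.
Plus remaining 4000 bits of current packet: 0.470588 ms.
Queuing delay = 150 ms.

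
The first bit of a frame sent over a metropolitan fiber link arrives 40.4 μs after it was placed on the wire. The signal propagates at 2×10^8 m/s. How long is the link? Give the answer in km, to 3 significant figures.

8.08 km

d = s × t_prop = 200000000 × 4.04e-05 = 8.08 km.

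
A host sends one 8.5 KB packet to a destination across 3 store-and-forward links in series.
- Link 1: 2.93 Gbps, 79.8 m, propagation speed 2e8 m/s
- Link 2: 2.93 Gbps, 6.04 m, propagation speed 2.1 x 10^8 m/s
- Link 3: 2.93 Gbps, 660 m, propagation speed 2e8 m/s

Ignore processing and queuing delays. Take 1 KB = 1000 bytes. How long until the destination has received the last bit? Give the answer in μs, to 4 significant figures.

L = 68000 bits.
Transmission delay per hop = L/R = 68000/2930000000 = 23.2082 μs; 3 hops → 69.6246 μs.
Propagation delays (d/s per hop): 0.399, 0.0287619, 3.3 μs; sum = 3.72776 μs.
End-to-end = 73.35 μs.

73.35 μs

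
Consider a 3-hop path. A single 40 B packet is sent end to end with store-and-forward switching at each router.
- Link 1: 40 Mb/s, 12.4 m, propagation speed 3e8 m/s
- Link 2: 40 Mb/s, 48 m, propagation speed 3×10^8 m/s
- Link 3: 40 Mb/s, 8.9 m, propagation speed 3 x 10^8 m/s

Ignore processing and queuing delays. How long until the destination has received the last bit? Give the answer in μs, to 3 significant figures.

24.2 μs

L = 40 × 8 = 320 bits.
Transmission delay per hop = L/R = 320/40000000 = 8 μs; 3 hops → 24 μs.
Propagation delays (d/s per hop): 0.0413333, 0.16, 0.0296667 μs; sum = 0.231 μs.
End-to-end = 24.2 μs.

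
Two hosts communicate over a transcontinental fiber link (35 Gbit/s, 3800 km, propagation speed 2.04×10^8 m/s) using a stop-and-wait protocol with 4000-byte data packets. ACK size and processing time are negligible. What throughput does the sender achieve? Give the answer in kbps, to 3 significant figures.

859 kbps

t_tx = L/R = 32000/35000000000 = 9.14286e-07 s.
t_prop = 3800000/204000000 = 0.0186275 s; RTT = 0.0372549 s.
Cycle = t_tx + RTT = 0.0372558 s.
Throughput = L / cycle = 32000 / 0.0372558 = 859 kbps.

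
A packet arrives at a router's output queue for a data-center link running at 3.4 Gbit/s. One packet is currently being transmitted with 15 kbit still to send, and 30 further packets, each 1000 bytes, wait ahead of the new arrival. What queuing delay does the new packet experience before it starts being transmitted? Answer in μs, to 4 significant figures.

75.00 μs

Each queued packet: L/R = 8000/3400000000 = 2.35294 μs.
30 queued → 70.5882 μs.
Plus remaining 15000 bits of current packet: 4.41176 μs.
Queuing delay = 75.00 μs.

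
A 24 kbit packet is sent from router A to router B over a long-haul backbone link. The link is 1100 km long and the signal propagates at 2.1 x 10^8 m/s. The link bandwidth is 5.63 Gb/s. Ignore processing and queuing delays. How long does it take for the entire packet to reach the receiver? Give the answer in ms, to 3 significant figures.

L = 24000 bits.
Transmission delay = L/R = 24000 / 5630000000 = 0.00426288 ms.
Propagation delay = d/s = 1100000 m / 210000000 m/s = 5.2381 ms.
Total = 5.24 ms.

5.24 ms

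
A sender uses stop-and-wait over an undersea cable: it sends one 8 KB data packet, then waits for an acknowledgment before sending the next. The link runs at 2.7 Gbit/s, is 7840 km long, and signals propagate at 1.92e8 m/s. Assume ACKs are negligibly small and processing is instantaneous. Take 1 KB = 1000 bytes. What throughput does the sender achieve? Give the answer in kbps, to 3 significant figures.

783 kbps

t_tx = L/R = 64000/2700000000 = 2.37037e-05 s.
t_prop = 7840000/192000000 = 0.0408333 s; RTT = 0.0816667 s.
Cycle = t_tx + RTT = 0.0816904 s.
Throughput = L / cycle = 64000 / 0.0816904 = 783 kbps.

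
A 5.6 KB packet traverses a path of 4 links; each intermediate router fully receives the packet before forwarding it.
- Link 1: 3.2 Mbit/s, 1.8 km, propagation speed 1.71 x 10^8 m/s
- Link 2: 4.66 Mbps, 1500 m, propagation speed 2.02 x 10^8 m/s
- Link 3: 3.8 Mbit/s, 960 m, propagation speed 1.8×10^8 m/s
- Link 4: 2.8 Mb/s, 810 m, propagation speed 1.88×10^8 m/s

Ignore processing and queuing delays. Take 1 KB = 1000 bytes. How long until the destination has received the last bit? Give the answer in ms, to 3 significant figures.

51.4 ms

L = 44800 bits.
Transmission delays (L/R per hop): 14, 9.61373, 11.7895, 16 ms; sum = 51.4032 ms.
Propagation delays (d/s per hop): 0.0105263, 0.00742574, 0.00533333, 0.00430851 ms; sum = 0.0275939 ms.
End-to-end = 51.4 ms.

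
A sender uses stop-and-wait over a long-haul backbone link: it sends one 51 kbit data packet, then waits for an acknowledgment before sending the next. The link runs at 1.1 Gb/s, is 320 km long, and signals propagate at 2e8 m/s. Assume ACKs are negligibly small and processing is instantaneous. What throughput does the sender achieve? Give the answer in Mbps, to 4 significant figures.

t_tx = L/R = 51000/1100000000 = 4.63636e-05 s.
t_prop = 320000/200000000 = 0.0016 s; RTT = 0.0032 s.
Cycle = t_tx + RTT = 0.00324636 s.
Throughput = L / cycle = 51000 / 0.00324636 = 15.71 Mbps.

15.71 Mbps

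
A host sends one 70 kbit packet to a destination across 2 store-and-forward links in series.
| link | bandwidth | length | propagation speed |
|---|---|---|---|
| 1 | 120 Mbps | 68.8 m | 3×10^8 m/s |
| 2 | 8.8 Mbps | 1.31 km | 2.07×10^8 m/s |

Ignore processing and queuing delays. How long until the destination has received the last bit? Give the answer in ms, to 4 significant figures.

L = 70000 bits.
Transmission delays (L/R per hop): 0.583333, 7.95455 ms; sum = 8.53788 ms.
Propagation delays (d/s per hop): 0.000229333, 0.0063285 ms; sum = 0.00655784 ms.
End-to-end = 8.544 ms.

8.544 ms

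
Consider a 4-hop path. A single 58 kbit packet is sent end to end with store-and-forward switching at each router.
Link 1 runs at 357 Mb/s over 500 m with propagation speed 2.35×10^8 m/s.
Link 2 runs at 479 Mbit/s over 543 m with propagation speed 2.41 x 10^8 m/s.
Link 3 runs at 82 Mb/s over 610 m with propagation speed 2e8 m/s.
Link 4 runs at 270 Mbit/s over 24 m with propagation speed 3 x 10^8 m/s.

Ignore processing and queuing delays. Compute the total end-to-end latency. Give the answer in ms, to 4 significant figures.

1.213 ms

L = 58000 bits.
Transmission delays (L/R per hop): 0.162465, 0.121086, 0.707317, 0.214815 ms; sum = 1.20568 ms.
Propagation delays (d/s per hop): 0.00212766, 0.00225311, 0.00305, 8e-05 ms; sum = 0.00751077 ms.
End-to-end = 1.213 ms.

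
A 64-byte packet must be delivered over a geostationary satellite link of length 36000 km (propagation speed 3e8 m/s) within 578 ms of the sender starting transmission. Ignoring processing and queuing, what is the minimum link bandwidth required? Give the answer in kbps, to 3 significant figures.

1.12 kbps

L = 512 bits.
Propagation delay = 36000000 / 300000000 = 120 ms.
Transmission budget = 578 − 120 = 458 ms.
R ≥ L / t_tx = 512 bits / 0.458 s = 1.12 kbps.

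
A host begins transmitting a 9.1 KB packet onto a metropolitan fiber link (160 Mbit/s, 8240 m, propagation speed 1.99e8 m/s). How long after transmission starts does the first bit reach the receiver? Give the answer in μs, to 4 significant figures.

41.41 μs

First bit experiences only propagation delay: d/s = 8240/199000000 = 41.41 μs.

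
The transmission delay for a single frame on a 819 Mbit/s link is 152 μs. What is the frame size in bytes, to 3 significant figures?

L = R × t_tx = 819000000 b/s × 0.000152 s = 124488 bits.
In bytes: 124488 / 8 = 15600 bytes.

15600 bytes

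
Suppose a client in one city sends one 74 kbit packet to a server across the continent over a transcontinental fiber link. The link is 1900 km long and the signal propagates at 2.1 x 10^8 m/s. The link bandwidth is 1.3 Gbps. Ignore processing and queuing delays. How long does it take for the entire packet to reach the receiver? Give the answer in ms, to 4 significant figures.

L = 74000 bits.
Transmission delay = L/R = 74000 / 1300000000 = 0.0569231 ms.
Propagation delay = d/s = 1900000 m / 210000000 m/s = 9.04762 ms.
Total = 9.105 ms.

9.105 ms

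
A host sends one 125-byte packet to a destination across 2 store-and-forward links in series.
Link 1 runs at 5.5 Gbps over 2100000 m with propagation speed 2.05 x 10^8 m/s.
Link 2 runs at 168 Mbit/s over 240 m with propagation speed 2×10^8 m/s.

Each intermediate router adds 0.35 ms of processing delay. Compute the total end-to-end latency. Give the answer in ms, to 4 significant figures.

10.60 ms

L = 125 × 8 = 1000 bits.
Transmission delays (L/R per hop): 0.000181818, 0.00595238 ms; sum = 0.0061342 ms.
Propagation delays (d/s per hop): 10.2439, 0.0012 ms; sum = 10.2451 ms.
Processing at 1 router(s): 1 × 0.35 ms = 0.35 ms.
End-to-end = 10.60 ms.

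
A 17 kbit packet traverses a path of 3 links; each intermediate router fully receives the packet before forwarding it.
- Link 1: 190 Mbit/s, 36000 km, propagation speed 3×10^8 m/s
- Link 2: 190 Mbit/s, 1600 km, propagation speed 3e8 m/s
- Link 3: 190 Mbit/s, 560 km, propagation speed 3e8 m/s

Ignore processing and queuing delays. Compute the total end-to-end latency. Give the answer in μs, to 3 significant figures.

127000 μs

L = 17000 bits.
Transmission delay per hop = L/R = 17000/190000000 = 89.4737 μs; 3 hops → 268.421 μs.
Propagation delays (d/s per hop): 120000, 5333.33, 1866.67 μs; sum = 127200 μs.
End-to-end = 127000 μs.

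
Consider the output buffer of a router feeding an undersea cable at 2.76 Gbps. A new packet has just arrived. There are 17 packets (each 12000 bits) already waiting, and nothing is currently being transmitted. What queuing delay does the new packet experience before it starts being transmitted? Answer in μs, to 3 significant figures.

73.9 μs

Each queued packet: L/R = 12000/2760000000 = 4.34783 μs.
17 queued → 73.913 μs.
Queuing delay = 73.9 μs.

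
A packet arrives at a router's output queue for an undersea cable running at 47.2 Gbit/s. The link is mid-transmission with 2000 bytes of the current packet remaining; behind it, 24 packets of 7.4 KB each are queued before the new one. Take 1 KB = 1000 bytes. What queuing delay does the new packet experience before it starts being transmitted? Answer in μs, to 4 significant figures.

Each queued packet: L/R = 59200/47200000000 = 1.25424 μs.
24 queued → 30.1017 μs.
Plus remaining 16000 bits of current packet: 0.338983 μs.
Queuing delay = 30.44 μs.

30.44 μs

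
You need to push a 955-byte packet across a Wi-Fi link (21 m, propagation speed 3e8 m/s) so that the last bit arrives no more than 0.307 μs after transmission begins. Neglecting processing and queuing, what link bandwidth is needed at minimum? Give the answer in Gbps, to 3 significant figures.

32.2 Gbps

L = 7640 bits.
Propagation delay = 21 / 300000000 = 0.07 μs.
Transmission budget = 0.307 − 0.07 = 0.237 μs.
R ≥ L / t_tx = 7640 bits / 2.37e-07 s = 32.2 Gbps.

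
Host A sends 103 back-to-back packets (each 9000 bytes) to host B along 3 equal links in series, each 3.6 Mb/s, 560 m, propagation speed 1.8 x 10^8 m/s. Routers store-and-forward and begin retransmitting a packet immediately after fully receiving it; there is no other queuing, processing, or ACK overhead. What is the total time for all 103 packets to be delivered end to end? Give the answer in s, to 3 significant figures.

2.10 s

Per-hop transmission t_tx = L/R = 72000/3600000 = 0.02 s.
Per-hop propagation t_prop = 560/180000000 = 3.11111e-06 s.
Pipeline fill: first packet needs 3·t_tx to clear all hops; remaining 102 packets each add one t_tx.
Total = (3+103-1)·t_tx + 3·t_prop = 105·0.02 + 3·3.11111e-06 = 2.10 s.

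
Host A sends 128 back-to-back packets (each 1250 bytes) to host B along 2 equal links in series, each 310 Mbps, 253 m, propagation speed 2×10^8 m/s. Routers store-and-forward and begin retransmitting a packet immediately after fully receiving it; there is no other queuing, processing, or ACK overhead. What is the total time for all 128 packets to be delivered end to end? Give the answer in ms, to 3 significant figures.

Per-hop transmission t_tx = L/R = 10000/310000000 = 0.0322581 ms.
Per-hop propagation t_prop = 253/200000000 = 0.001265 ms.
Pipeline fill: first packet needs 2·t_tx to clear all hops; remaining 127 packets each add one t_tx.
Total = (2+128-1)·t_tx + 2·t_prop = 129·0.0322581 + 2·0.001265 = 4.16 ms.

4.16 ms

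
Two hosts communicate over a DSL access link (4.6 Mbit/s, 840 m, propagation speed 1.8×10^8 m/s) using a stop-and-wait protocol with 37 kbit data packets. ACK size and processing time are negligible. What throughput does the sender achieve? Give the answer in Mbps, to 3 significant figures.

4.59 Mbps

t_tx = L/R = 37000/4600000 = 0.00804348 s.
t_prop = 840/180000000 = 4.66667e-06 s; RTT = 9.33333e-06 s.
Cycle = t_tx + RTT = 0.00805281 s.
Throughput = L / cycle = 37000 / 0.00805281 = 4.59 Mbps.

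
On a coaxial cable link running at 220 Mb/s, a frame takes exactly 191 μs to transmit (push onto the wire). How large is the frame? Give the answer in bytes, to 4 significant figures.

5253 bytes

L = R × t_tx = 220000000 b/s × 0.000191 s = 42020 bits.
In bytes: 42020 / 8 = 5253 bytes.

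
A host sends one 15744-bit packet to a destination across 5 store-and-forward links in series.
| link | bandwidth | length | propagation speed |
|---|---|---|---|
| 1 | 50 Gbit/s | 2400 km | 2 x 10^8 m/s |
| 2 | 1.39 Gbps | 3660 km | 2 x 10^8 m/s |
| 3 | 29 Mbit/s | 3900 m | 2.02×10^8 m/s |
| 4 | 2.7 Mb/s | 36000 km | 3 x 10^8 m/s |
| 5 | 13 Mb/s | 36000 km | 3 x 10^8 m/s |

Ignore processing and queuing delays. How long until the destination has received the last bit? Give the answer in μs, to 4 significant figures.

277900 μs

Transmission delays (L/R per hop): 0.31488, 11.3266, 542.897, 5831.11, 1211.08 μs; sum = 7596.73 μs.
Propagation delays (d/s per hop): 12000, 18300, 19.3069, 120000, 120000 μs; sum = 270319 μs.
End-to-end = 277900 μs.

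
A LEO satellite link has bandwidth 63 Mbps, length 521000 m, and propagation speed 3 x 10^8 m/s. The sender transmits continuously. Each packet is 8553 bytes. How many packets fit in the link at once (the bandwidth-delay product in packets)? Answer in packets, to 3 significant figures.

Propagation delay = 521000 / 300000000 = 0.00173667 s.
BDP = R × t_prop = 63000000 × 0.00173667 = 109410 bits.
In packets of 68424 bits: 1.60 packets.

1.60 packets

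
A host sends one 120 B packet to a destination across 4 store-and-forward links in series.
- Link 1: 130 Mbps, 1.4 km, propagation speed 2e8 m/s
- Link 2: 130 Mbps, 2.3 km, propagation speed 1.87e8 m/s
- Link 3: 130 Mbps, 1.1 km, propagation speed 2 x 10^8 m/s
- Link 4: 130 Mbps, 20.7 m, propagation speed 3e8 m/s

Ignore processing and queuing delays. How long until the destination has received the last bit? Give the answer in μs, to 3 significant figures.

L = 120 × 8 = 960 bits.
Transmission delay per hop = L/R = 960/130000000 = 7.38462 μs; 4 hops → 29.5385 μs.
Propagation delays (d/s per hop): 7, 12.2995, 5.5, 0.069 μs; sum = 24.8685 μs.
End-to-end = 54.4 μs.

54.4 μs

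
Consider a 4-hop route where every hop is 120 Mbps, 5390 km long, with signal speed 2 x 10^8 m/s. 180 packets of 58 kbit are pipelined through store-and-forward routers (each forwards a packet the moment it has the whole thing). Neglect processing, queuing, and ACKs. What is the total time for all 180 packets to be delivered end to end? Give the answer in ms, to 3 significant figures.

196 ms

Per-hop transmission t_tx = L/R = 58000/120000000 = 0.483333 ms.
Per-hop propagation t_prop = 5390000/200000000 = 26.95 ms.
Pipeline fill: first packet needs 4·t_tx to clear all hops; remaining 179 packets each add one t_tx.
Total = (4+180-1)·t_tx + 4·t_prop = 183·0.483333 + 4·26.95 = 196 ms.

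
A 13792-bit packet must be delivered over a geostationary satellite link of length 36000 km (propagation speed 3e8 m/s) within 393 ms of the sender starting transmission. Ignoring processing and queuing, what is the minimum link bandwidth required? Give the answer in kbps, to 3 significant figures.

50.5 kbps

Propagation delay = 36000000 / 300000000 = 120 ms.
Transmission budget = 393 − 120 = 273 ms.
R ≥ L / t_tx = 13792 bits / 0.273 s = 50.5 kbps.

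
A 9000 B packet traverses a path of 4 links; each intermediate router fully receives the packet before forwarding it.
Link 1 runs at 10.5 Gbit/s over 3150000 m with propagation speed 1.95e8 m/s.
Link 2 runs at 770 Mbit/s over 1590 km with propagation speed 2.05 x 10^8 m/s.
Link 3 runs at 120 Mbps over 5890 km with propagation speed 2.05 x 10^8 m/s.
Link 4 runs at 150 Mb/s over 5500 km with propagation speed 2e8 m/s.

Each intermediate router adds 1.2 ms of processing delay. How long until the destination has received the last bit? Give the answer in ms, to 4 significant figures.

L = 9000 × 8 = 72000 bits.
Transmission delays (L/R per hop): 0.00685714, 0.0935065, 0.6, 0.48 ms; sum = 1.18036 ms.
Propagation delays (d/s per hop): 16.1538, 7.7561, 28.7317, 27.5 ms; sum = 80.1417 ms.
Processing at 3 router(s): 3 × 1.2 ms = 3.6 ms.
End-to-end = 84.92 ms.

84.92 ms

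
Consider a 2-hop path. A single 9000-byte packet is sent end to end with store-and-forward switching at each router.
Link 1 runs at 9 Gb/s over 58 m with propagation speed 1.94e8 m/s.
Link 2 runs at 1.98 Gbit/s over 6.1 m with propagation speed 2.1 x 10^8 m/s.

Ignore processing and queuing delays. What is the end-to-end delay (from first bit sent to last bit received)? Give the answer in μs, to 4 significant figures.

44.69 μs

L = 9000 × 8 = 72000 bits.
Transmission delays (L/R per hop): 8, 36.3636 μs; sum = 44.3636 μs.
Propagation delays (d/s per hop): 0.298969, 0.0290476 μs; sum = 0.328017 μs.
End-to-end = 44.69 μs.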